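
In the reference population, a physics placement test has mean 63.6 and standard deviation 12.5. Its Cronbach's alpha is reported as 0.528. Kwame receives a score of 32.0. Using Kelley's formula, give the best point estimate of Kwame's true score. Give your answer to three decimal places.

T̂ = 0.528(32.0) + 0.472(63.6) = 16.8960 + 30.0192 = 46.9152 → 46.915

46.915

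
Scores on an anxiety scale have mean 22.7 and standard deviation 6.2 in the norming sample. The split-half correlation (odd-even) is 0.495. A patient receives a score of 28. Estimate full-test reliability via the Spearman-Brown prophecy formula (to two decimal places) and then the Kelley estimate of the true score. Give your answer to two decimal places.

Spearman-Brown: ρ = 2r/(1 + r) = 2(0.495)/(1 + 0.495) = 0.9900/1.495 = 0.6622 → 0.66
T̂ = 0.66(28) + 0.34(22.7) = 18.48 + 7.718 = 26.198 → 26.20

26.20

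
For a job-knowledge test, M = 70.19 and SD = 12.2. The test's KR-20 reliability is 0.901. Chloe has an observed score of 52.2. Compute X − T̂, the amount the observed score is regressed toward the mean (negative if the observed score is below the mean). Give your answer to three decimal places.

-1.781

T̂ = ρX + (1 − ρ)μ
  = 0.901 × 52.2 + 0.099 × 70.19
  = 47.0322 + 6.94881
  = 53.98101
  ≈ 53.9810
X − T̂ = 52.2 − 53.9810 = -1.7810 → -1.781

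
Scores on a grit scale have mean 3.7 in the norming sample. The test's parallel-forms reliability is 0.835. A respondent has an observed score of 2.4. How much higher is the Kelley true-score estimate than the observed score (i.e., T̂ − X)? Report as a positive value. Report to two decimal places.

T̂ = ρX + (1 − ρ)μ
  = 0.835 × 2.4 + 0.165 × 3.7
  = 2.0040 + 0.6105
  = 2.6145
  ≈ 2.615
T̂ − X = 2.615 − 2.4 = 0.215 → 0.21

0.21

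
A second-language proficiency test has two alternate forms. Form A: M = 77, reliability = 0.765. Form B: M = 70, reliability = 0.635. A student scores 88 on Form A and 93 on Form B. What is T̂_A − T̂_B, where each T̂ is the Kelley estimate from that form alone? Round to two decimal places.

T̂_A = 0.765(88) + 0.235(77) = 85.4150
T̂_B = 0.635(93) + 0.365(70) = 84.6050
T̂_A − T̂_B = 0.8100

0.81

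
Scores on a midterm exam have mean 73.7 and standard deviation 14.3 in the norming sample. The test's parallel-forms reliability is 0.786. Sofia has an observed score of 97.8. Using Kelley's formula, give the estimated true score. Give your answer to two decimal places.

T̂ = ρX + (1 − ρ)μ
  = 0.786 × 97.8 + 0.214 × 73.7
  = 76.8708 + 15.7718
  = 92.643
  ≈ 92.64

92.64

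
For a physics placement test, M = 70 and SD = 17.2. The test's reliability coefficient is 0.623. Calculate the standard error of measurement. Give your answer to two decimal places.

10.56

SEM = SD · √(1 − ρ) = 17.2 × √0.377 = 17.2 × 0.6140 = 10.561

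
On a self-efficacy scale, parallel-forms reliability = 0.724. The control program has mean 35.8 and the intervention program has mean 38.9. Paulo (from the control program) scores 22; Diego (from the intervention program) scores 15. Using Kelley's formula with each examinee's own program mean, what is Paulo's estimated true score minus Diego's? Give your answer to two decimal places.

T̂_Paulo = 0.724(22) + 0.276(35.8) = 25.8088
T̂_Diego = 0.724(15) + 0.276(38.9) = 21.5964
Difference = 25.8088 − 21.5964 = 4.2124

4.21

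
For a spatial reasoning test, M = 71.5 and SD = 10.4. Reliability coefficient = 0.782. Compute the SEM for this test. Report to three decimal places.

4.856

SEM = SD · √(1 − ρ) = 10.4 × √0.218 = 10.4 × 0.4669 = 4.8558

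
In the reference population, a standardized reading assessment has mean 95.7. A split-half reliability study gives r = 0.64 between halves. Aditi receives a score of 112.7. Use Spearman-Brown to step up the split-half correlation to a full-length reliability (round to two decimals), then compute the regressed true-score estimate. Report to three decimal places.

108.960

Spearman-Brown: ρ = 2r/(1 + r) = 2(0.64)/(1 + 0.64) = 1.280/1.64 = 0.7805 → 0.78
Regress the observed score toward the mean by the unreliability: T̂ = 0.78·112.7 + 0.22·95.7 = 87.906 + 21.054 = 108.9600.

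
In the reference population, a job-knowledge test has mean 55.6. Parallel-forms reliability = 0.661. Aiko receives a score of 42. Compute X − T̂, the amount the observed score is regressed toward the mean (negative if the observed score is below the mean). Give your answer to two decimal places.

T̂ = ρX + (1 − ρ)μ
  = 0.661 × 42 + 0.339 × 55.6
  = 27.762 + 18.8484
  = 46.6104
  ≈ 46.610
X − T̂ = 42 − 46.610 = -4.610 → -4.61

-4.61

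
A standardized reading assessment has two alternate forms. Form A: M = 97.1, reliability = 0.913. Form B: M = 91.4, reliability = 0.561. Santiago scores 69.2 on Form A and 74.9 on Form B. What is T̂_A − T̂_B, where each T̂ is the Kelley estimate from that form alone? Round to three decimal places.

-10.516

T̂_A = 0.913(69.2) + 0.087(97.1) = 71.62730
T̂_B = 0.561(74.9) + 0.439(91.4) = 82.14350
T̂_A − T̂_B = -10.51620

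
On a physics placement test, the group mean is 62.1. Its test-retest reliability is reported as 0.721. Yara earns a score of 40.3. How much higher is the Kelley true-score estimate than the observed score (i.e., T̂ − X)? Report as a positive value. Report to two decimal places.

6.08

T̂ = ρX + (1 − ρ)μ
  = 0.721 × 40.3 + 0.279 × 62.1
  = 29.0563 + 17.3259
  = 46.3822
  ≈ 46.382
T̂ − X = 46.382 − 40.3 = 6.082 → 6.08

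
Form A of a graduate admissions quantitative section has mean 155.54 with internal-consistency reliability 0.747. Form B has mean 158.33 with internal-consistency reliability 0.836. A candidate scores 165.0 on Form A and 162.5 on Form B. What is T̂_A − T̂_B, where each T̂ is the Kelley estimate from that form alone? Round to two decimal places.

0.79

T̂_A = 0.747(165.0) + 0.253(155.54) = 162.6066
T̂_B = 0.836(162.5) + 0.164(158.33) = 161.8161
T̂_A − T̂_B = 0.7905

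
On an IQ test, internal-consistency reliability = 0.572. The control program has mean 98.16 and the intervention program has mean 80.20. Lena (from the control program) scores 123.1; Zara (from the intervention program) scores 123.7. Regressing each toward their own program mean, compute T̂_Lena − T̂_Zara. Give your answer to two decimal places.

T̂_Lena = 0.572(123.1) + 0.428(98.16) = 112.4257
T̂_Zara = 0.572(123.7) + 0.428(80.20) = 105.0820
Difference = 112.4257 − 105.0820 = 7.3437

7.34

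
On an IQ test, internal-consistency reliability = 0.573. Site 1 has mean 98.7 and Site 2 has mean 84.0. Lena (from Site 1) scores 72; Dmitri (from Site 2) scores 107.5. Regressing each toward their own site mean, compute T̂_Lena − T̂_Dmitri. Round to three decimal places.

-14.065

T̂_Lena = 0.573(72) + 0.427(98.7) = 83.40090
T̂_Dmitri = 0.573(107.5) + 0.427(84.0) = 97.46550
Difference = 83.40090 − 97.46550 = -14.06460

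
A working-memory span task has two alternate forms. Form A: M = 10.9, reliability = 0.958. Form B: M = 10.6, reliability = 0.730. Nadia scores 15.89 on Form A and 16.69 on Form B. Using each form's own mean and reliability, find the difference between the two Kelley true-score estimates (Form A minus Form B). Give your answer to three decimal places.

0.635

T̂_A = 0.958(15.89) + 0.042(10.9) = 15.68042
T̂_B = 0.730(16.69) + 0.270(10.6) = 15.04570
T̂_A − T̂_B = 0.63472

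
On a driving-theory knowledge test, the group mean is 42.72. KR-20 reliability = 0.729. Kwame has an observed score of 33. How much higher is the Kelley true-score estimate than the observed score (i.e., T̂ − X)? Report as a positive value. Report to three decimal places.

T̂ = ρX + (1 − ρ)μ
  = 0.729 × 33 + 0.271 × 42.72
  = 24.057 + 11.57712
  = 35.63412
  ≈ 35.6341
T̂ − X = 35.6341 − 33 = 2.6341 → 2.634

2.634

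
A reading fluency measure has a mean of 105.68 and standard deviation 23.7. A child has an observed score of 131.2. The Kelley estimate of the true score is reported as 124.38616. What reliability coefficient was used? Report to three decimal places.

0.733

T̂ = ρX + (1 − ρ)μ  ⇒  T̂ − μ = ρ(X − μ)
ρ = (T̂ − μ)/(X − μ) = (124.38616 − 105.68) / (131.2 − 105.68) = 18.70616 / 25.52 = 0.73300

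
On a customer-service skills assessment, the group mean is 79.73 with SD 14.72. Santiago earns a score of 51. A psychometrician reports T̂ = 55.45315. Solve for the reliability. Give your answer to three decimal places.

T̂ = ρX + (1 − ρ)μ  ⇒  T̂ − μ = ρ(X − μ)
ρ = (T̂ − μ)/(X − μ) = (55.45315 − 79.73) / (51 − 79.73) = -24.27685 / -28.73 = 0.84500

0.845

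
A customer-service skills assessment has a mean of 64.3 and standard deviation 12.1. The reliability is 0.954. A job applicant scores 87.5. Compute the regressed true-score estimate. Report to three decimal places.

T̂ = ρX + (1 − ρ)μ
  = 0.954 × 87.5 + 0.046 × 64.3
  = 83.4750 + 2.9578
  = 86.4328
  ≈ 86.433

86.433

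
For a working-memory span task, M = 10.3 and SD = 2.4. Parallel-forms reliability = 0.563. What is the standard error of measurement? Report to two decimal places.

1.59

SEM = SD · √(1 − ρ) = 2.4 × √0.437 = 2.4 × 0.6611 = 1.587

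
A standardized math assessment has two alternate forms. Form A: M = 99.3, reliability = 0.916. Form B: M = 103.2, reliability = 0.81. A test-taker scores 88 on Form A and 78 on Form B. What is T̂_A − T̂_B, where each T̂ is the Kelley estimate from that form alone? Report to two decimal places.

T̂_A = 0.916(88) + 0.084(99.3) = 88.9492
T̂_B = 0.81(78) + 0.19(103.2) = 82.7880
T̂_A − T̂_B = 6.1612

6.16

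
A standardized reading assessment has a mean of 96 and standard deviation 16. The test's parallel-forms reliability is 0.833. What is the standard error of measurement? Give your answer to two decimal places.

6.54

SEM = SD · √(1 − ρ) = 16 × √0.167 = 16 × 0.4087 = 6.539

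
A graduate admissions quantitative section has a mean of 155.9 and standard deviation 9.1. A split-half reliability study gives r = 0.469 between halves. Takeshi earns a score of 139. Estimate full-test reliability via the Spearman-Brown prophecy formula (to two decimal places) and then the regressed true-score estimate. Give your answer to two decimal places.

145.08

Spearman-Brown: ρ = 2r/(1 + r) = 2(0.469)/(1 + 0.469) = 0.9380/1.469 = 0.6385 → 0.64
T̂ = 0.64(139) + 0.36(155.9) = 88.96 + 56.124 = 145.084 → 145.08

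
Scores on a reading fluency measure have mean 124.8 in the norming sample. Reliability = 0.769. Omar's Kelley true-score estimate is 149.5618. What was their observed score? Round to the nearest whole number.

T̂ = ρX + (1 − ρ)μ  ⇒  X = (T̂ − (1 − ρ)μ) / ρ
X = (149.5618 − 0.231 × 124.8) / 0.769 = (149.5618 − 28.8288) / 0.769 = 120.7330 / 0.769 = 157.00

157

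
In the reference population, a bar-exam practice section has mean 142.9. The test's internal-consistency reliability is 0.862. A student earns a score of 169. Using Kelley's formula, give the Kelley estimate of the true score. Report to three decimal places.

Regress the observed score toward the mean by the unreliability: T̂ = 0.862·169 + 0.138·142.9 = 145.678 + 19.7202 = 165.3982.

165.398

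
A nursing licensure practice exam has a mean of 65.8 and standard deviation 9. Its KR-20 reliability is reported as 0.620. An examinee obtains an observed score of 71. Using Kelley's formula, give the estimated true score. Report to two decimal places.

69.02

T̂ = 0.620(71) + 0.380(65.8) = 44.020 + 25.0040 = 69.024 → 69.02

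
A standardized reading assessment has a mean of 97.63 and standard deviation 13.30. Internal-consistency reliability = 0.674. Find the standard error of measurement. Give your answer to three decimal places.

SEM = SD · √(1 − ρ) = 13.30 × √0.326 = 13.30 × 0.5710 = 7.5938

7.594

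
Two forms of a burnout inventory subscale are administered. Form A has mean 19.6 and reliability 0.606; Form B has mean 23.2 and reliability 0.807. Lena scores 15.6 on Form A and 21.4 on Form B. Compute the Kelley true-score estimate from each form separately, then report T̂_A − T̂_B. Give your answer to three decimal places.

T̂_A = 0.606(15.6) + 0.394(19.6) = 17.17600
T̂_B = 0.807(21.4) + 0.193(23.2) = 21.74740
T̂_A − T̂_B = -4.57140

-4.571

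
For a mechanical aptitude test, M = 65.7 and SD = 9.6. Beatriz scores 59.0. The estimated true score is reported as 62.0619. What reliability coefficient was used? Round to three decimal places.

T̂ = ρX + (1 − ρ)μ  ⇒  T̂ − μ = ρ(X − μ)
ρ = (T̂ − μ)/(X − μ) = (62.0619 − 65.7) / (59.0 − 65.7) = -3.6381 / -6.7 = 0.54300

0.543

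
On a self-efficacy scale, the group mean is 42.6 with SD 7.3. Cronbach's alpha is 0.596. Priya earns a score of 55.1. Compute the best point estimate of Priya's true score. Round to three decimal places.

50.050

T̂ = ρX + (1 − ρ)μ
  = 0.596 × 55.1 + 0.404 × 42.6
  = 32.8396 + 17.2104
  = 50.0500
  ≈ 50.050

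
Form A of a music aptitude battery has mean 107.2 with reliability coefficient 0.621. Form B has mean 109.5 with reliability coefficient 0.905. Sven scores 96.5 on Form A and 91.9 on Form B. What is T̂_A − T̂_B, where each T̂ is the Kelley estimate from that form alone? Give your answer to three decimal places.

6.983

T̂_A = 0.621(96.5) + 0.379(107.2) = 100.55530
T̂_B = 0.905(91.9) + 0.095(109.5) = 93.57200
T̂_A − T̂_B = 6.98330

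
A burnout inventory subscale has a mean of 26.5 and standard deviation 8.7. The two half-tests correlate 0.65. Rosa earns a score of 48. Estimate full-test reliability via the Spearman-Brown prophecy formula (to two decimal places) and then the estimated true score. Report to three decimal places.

Spearman-Brown: ρ = 2r/(1 + r) = 2(0.65)/(1 + 0.65) = 1.300/1.65 = 0.7879 → 0.79
Regress the observed score toward the mean by the unreliability: T̂ = 0.79·48 + 0.21·26.5 = 37.92 + 5.565 = 43.4850.

43.485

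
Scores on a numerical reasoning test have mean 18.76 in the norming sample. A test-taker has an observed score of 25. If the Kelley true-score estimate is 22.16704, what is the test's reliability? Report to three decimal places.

T̂ = ρX + (1 − ρ)μ  ⇒  T̂ − μ = ρ(X − μ)
ρ = (T̂ − μ)/(X − μ) = (22.16704 − 18.76) / (25 − 18.76) = 3.40704 / 6.24 = 0.54600

0.546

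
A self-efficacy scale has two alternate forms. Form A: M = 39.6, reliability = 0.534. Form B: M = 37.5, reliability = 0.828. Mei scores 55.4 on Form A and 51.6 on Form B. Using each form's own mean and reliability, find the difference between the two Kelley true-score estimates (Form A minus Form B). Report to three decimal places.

-1.138

T̂_A = 0.534(55.4) + 0.466(39.6) = 48.03720
T̂_B = 0.828(51.6) + 0.172(37.5) = 49.17480
T̂_A − T̂_B = -1.13760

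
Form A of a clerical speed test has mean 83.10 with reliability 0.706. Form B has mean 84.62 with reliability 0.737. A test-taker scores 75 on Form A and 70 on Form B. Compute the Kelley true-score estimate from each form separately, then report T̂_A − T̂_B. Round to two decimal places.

3.54

T̂_A = 0.706(75) + 0.294(83.10) = 77.3814
T̂_B = 0.737(70) + 0.263(84.62) = 73.8451
T̂_A − T̂_B = 3.5363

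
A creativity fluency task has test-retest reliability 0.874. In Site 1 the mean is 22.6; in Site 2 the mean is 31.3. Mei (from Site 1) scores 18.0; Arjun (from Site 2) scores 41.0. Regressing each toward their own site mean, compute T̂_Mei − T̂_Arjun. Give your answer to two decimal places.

-21.20

T̂_Mei = 0.874(18.0) + 0.126(22.6) = 18.5796
T̂_Arjun = 0.874(41.0) + 0.126(31.3) = 39.7778
Difference = 18.5796 − 39.7778 = -21.1982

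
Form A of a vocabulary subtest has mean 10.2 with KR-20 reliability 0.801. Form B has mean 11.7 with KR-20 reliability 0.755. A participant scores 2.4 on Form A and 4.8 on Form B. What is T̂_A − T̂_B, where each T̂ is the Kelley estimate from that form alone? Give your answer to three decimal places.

T̂_A = 0.801(2.4) + 0.199(10.2) = 3.95220
T̂_B = 0.755(4.8) + 0.245(11.7) = 6.49050
T̂_A − T̂_B = -2.53830

-2.538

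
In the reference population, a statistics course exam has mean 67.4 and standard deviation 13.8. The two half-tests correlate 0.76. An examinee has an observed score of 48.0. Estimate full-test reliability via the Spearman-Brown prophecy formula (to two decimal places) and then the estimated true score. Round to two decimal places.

50.72

Spearman-Brown: ρ = 2r/(1 + r) = 2(0.76)/(1 + 0.76) = 1.520/1.76 = 0.8636 → 0.86
Weight the observed score by reliability and the mean by (1 − reliability): T̂ = 0.86·48.0 + 0.14·67.4 = 41.280 + 9.436 = 50.716.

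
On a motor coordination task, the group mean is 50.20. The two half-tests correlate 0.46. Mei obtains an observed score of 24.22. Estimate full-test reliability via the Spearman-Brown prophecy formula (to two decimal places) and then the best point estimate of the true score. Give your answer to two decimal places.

Spearman-Brown: ρ = 2r/(1 + r) = 2(0.46)/(1 + 0.46) = 0.920/1.46 = 0.6301 → 0.63
T̂ = ρX + (1 − ρ)μ
  = 0.63 × 24.22 + 0.37 × 50.20
  = 15.2586 + 18.5740
  = 33.833
  ≈ 33.83

33.83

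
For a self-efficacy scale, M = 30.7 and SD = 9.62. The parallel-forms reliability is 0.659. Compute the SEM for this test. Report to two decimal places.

SEM = SD · √(1 − ρ) = 9.62 × √0.341 = 9.62 × 0.5840 = 5.618

5.62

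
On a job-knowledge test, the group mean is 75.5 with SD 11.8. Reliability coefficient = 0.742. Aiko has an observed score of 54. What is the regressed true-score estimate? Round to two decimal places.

59.55

Regress the observed score toward the mean by the unreliability: T̂ = 0.742·54 + 0.258·75.5 = 40.068 + 19.4790 = 59.547.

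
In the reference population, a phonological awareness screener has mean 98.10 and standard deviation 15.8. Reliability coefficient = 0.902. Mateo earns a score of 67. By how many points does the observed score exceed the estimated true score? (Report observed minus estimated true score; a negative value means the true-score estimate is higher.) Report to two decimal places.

T̂ = ρX + (1 − ρ)μ
  = 0.902 × 67 + 0.098 × 98.10
  = 60.434 + 9.61380
  = 70.0478
  ≈ 70.048
X − T̂ = 67 − 70.048 = -3.048 → -3.05

-3.05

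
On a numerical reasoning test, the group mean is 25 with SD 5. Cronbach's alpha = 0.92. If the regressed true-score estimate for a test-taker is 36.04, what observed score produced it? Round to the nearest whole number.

T̂ = ρX + (1 − ρ)μ  ⇒  X = (T̂ − (1 − ρ)μ) / ρ
X = (36.04 − 0.08 × 25) / 0.92 = (36.04 − 2.00) / 0.92 = 34.04 / 0.92 = 37.00

37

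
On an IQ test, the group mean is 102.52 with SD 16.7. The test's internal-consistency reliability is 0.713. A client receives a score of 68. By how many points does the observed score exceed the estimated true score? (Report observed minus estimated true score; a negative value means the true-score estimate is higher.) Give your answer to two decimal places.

T̂ = ρX + (1 − ρ)μ
  = 0.713 × 68 + 0.287 × 102.52
  = 48.484 + 29.42324
  = 77.9072
  ≈ 77.907
X − T̂ = 68 − 77.907 = -9.907 → -9.91

-9.91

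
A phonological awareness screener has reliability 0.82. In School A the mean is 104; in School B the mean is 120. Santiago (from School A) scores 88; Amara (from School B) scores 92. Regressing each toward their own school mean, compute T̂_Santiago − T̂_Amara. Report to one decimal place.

-6.2

T̂_Santiago = 0.82(88) + 0.18(104) = 90.880
T̂_Amara = 0.82(92) + 0.18(120) = 97.040
Difference = 90.880 − 97.040 = -6.160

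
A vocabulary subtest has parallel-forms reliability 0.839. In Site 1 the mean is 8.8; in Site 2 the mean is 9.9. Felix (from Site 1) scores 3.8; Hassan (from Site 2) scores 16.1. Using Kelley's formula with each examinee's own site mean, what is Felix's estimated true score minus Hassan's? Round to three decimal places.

-10.497

T̂_Felix = 0.839(3.8) + 0.161(8.8) = 4.60500
T̂_Hassan = 0.839(16.1) + 0.161(9.9) = 15.10180
Difference = 4.60500 − 15.10180 = -10.49680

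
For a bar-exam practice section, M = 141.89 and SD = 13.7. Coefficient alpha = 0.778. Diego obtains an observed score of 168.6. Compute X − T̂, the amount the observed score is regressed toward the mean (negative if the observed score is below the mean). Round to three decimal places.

Weight the observed score by reliability and the mean by (1 − reliability): T̂ = 0.778·168.6 + 0.222·141.89 = 131.1708 + 31.49958 = 162.67038.
X − T̂ = 168.6 − 162.6704 = 5.9296 → 5.930

5.930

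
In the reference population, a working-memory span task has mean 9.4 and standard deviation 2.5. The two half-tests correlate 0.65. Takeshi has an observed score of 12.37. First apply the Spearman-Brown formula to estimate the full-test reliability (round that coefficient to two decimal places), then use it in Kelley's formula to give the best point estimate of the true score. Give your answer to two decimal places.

11.75

Spearman-Brown: ρ = 2r/(1 + r) = 2(0.65)/(1 + 0.65) = 1.300/1.65 = 0.7879 → 0.79
T̂ = 0.79(12.37) + 0.21(9.4) = 9.7723 + 1.974 = 11.746 → 11.75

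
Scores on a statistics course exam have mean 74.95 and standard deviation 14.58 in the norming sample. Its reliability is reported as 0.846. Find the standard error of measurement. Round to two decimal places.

SEM = SD · √(1 − ρ) = 14.58 × √0.154 = 14.58 × 0.3924 = 5.722

5.72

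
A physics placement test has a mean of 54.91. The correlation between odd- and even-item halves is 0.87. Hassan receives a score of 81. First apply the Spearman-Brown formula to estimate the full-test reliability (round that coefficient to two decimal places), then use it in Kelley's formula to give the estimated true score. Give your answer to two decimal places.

Spearman-Brown: ρ = 2r/(1 + r) = 2(0.87)/(1 + 0.87) = 1.740/1.87 = 0.9305 → 0.93
Regress the observed score toward the mean by the unreliability: T̂ = 0.93·81 + 0.07·54.91 = 75.33 + 3.8437 = 79.174.

79.17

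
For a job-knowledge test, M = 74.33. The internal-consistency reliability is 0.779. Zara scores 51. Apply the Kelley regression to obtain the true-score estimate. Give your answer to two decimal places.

56.16

T̂ = ρX + (1 − ρ)μ
  = 0.779 × 51 + 0.221 × 74.33
  = 39.729 + 16.42693
  = 56.156
  ≈ 56.16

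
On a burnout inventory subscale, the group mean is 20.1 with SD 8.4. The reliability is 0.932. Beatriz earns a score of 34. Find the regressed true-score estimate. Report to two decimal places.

Weight the observed score by reliability and the mean by (1 − reliability): T̂ = 0.932·34 + 0.068·20.1 = 31.688 + 1.3668 = 33.055.

33.05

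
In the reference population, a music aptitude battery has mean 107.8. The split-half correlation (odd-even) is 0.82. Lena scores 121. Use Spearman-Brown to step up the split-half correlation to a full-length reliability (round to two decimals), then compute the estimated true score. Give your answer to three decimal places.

Spearman-Brown: ρ = 2r/(1 + r) = 2(0.82)/(1 + 0.82) = 1.640/1.82 = 0.9011 → 0.90
T̂ = ρX + (1 − ρ)μ
  = 0.90 × 121 + 0.10 × 107.8
  = 108.90 + 10.780
  = 119.6800
  ≈ 119.680

119.680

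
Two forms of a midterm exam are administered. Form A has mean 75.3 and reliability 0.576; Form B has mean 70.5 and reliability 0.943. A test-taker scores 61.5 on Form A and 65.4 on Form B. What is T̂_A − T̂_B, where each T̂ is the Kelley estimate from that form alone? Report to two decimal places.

1.66

T̂_A = 0.576(61.5) + 0.424(75.3) = 67.3512
T̂_B = 0.943(65.4) + 0.057(70.5) = 65.6907
T̂_A − T̂_B = 1.6605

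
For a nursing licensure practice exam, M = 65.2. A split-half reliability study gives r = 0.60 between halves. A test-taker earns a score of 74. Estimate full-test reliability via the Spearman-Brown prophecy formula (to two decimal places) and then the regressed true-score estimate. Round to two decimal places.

71.80

Spearman-Brown: ρ = 2r/(1 + r) = 2(0.60)/(1 + 0.60) = 1.200/1.60 = 0.7500 → 0.75
T̂ = ρX + (1 − ρ)μ
  = 0.75 × 74 + 0.25 × 65.2
  = 55.50 + 16.300
  = 71.800
  ≈ 71.80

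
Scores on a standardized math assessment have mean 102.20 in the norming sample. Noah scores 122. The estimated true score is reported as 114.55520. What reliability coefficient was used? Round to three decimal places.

0.624

T̂ = ρX + (1 − ρ)μ  ⇒  T̂ − μ = ρ(X − μ)
ρ = (T̂ − μ)/(X − μ) = (114.55520 − 102.20) / (122 − 102.20) = 12.35520 / 19.80 = 0.62400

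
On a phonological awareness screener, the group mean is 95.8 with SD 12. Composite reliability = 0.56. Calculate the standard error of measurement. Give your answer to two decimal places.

SEM = SD · √(1 − ρ) = 12 × √0.44 = 12 × 0.6633 = 7.960

7.96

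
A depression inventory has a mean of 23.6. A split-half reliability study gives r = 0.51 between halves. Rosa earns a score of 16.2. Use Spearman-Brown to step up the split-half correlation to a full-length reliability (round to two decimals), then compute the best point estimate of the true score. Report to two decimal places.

Spearman-Brown: ρ = 2r/(1 + r) = 2(0.51)/(1 + 0.51) = 1.020/1.51 = 0.6755 → 0.68
Weight the observed score by reliability and the mean by (1 − reliability): T̂ = 0.68·16.2 + 0.32·23.6 = 11.016 + 7.552 = 18.568.

18.57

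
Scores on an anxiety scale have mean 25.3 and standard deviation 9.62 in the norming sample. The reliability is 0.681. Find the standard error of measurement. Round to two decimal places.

5.43

SEM = SD · √(1 − ρ) = 9.62 × √0.319 = 9.62 × 0.5648 = 5.433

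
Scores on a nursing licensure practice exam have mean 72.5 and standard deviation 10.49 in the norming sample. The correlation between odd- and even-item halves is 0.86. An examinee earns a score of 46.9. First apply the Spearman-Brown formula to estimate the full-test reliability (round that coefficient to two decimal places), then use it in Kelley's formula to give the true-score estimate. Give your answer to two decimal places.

Spearman-Brown: ρ = 2r/(1 + r) = 2(0.86)/(1 + 0.86) = 1.720/1.86 = 0.9247 → 0.92
Regress the observed score toward the mean by the unreliability: T̂ = 0.92·46.9 + 0.08·72.5 = 43.148 + 5.800 = 48.948.

48.95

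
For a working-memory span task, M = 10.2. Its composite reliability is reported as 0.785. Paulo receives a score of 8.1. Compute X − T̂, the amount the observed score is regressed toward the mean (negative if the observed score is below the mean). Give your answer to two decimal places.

T̂ = 0.785(8.1) + 0.215(10.2) = 6.3585 + 2.1930 = 8.5515 → 8.552
X − T̂ = 8.1 − 8.552 = -0.452 → -0.45

-0.45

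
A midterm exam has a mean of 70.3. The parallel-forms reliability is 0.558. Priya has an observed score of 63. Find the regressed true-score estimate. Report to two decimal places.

66.23

T̂ = ρX + (1 − ρ)μ
  = 0.558 × 63 + 0.442 × 70.3
  = 35.154 + 31.0726
  = 66.227
  ≈ 66.23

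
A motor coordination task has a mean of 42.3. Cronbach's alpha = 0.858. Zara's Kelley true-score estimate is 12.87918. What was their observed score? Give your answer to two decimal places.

T̂ = ρX + (1 − ρ)μ  ⇒  X = (T̂ − (1 − ρ)μ) / ρ
X = (12.87918 − 0.142 × 42.3) / 0.858 = (12.87918 − 6.0066) / 0.858 = 6.87258 / 0.858 = 8.0100

8.01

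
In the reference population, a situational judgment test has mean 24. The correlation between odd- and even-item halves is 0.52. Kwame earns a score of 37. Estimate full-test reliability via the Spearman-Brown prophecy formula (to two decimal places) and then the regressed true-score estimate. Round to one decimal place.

Spearman-Brown: ρ = 2r/(1 + r) = 2(0.52)/(1 + 0.52) = 1.040/1.52 = 0.6842 → 0.68
T̂ = ρX + (1 − ρ)μ
  = 0.68 × 37 + 0.32 × 24
  = 25.16 + 7.68
  = 32.84
  ≈ 32.8

32.8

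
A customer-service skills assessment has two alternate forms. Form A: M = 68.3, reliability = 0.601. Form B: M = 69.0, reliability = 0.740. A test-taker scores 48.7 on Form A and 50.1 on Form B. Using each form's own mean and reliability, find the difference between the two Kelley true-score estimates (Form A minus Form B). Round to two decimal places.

1.51

T̂_A = 0.601(48.7) + 0.399(68.3) = 56.5204
T̂_B = 0.740(50.1) + 0.260(69.0) = 55.0140
T̂_A − T̂_B = 1.5064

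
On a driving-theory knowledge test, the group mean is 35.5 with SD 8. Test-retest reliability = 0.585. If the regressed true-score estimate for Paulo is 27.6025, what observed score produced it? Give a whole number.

22

T̂ = ρX + (1 − ρ)μ  ⇒  X = (T̂ − (1 − ρ)μ) / ρ
X = (27.6025 − 0.415 × 35.5) / 0.585 = (27.6025 − 14.7325) / 0.585 = 12.8700 / 0.585 = 22.00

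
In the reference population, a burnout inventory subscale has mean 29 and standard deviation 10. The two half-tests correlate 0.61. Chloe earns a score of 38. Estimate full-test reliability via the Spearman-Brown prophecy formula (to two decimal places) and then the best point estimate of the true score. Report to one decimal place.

Spearman-Brown: ρ = 2r/(1 + r) = 2(0.61)/(1 + 0.61) = 1.220/1.61 = 0.7578 → 0.76
T̂ = 0.76(38) + 0.24(29) = 28.88 + 6.96 = 35.84 → 35.8

35.8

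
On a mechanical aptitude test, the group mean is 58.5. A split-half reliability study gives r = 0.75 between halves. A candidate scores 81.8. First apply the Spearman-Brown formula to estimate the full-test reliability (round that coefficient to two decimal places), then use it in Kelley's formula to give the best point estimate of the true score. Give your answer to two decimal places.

78.54

Spearman-Brown: ρ = 2r/(1 + r) = 2(0.75)/(1 + 0.75) = 1.500/1.75 = 0.8571 → 0.86
T̂ = 0.86(81.8) + 0.14(58.5) = 70.348 + 8.190 = 78.538 → 78.54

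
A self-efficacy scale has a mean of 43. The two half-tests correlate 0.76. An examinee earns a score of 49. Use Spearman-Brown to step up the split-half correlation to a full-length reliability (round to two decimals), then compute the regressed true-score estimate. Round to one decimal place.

Spearman-Brown: ρ = 2r/(1 + r) = 2(0.76)/(1 + 0.76) = 1.520/1.76 = 0.8636 → 0.86
T̂ = 0.86(49) + 0.14(43) = 42.14 + 6.02 = 48.16 → 48.2

48.2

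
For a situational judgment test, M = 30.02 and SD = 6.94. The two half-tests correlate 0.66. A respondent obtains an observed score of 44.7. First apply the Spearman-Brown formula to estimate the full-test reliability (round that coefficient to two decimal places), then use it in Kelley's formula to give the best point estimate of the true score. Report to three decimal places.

41.764

Spearman-Brown: ρ = 2r/(1 + r) = 2(0.66)/(1 + 0.66) = 1.320/1.66 = 0.7952 → 0.80
Weight the observed score by reliability and the mean by (1 − reliability): T̂ = 0.80·44.7 + 0.20·30.02 = 35.760 + 6.0040 = 41.7640.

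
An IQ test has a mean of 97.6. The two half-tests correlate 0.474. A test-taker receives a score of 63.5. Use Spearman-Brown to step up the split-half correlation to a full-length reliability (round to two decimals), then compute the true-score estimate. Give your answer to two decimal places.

Spearman-Brown: ρ = 2r/(1 + r) = 2(0.474)/(1 + 0.474) = 0.9480/1.474 = 0.6431 → 0.64
Regress the observed score toward the mean by the unreliability: T̂ = 0.64·63.5 + 0.36·97.6 = 40.640 + 35.136 = 75.776.

75.78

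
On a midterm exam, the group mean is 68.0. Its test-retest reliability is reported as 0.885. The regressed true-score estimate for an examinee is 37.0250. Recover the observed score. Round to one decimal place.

33.0

T̂ = ρX + (1 − ρ)μ  ⇒  X = (T̂ − (1 − ρ)μ) / ρ
X = (37.0250 − 0.115 × 68.0) / 0.885 = (37.0250 − 7.8200) / 0.885 = 29.2050 / 0.885 = 33.000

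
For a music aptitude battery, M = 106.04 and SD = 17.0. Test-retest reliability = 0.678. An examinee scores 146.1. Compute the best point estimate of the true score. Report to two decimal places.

133.20

Weight the observed score by reliability and the mean by (1 − reliability): T̂ = 0.678·146.1 + 0.322·106.04 = 99.0558 + 34.14488 = 133.201.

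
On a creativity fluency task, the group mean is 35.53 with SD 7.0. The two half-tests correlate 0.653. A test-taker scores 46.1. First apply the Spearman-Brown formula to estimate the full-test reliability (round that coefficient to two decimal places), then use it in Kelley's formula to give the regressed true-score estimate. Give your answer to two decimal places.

43.88

Spearman-Brown: ρ = 2r/(1 + r) = 2(0.653)/(1 + 0.653) = 1.3060/1.653 = 0.7901 → 0.79
T̂ = 0.79(46.1) + 0.21(35.53) = 36.419 + 7.4613 = 43.880 → 43.88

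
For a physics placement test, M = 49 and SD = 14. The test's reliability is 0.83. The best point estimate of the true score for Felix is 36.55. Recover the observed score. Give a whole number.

T̂ = ρX + (1 − ρ)μ  ⇒  X = (T̂ − (1 − ρ)μ) / ρ
X = (36.55 − 0.17 × 49) / 0.83 = (36.55 − 8.33) / 0.83 = 28.22 / 0.83 = 34.00

34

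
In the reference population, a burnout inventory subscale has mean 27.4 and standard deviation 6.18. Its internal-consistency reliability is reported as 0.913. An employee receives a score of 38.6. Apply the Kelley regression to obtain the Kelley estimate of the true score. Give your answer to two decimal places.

37.63

T̂ = ρX + (1 − ρ)μ
  = 0.913 × 38.6 + 0.087 × 27.4
  = 35.2418 + 2.3838
  = 37.626
  ≈ 37.63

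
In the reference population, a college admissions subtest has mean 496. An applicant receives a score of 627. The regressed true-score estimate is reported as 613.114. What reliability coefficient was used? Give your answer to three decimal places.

T̂ = ρX + (1 − ρ)μ  ⇒  T̂ − μ = ρ(X − μ)
ρ = (T̂ − μ)/(X − μ) = (613.114 − 496) / (627 − 496) = 117.114 / 131.0 = 0.89400

0.894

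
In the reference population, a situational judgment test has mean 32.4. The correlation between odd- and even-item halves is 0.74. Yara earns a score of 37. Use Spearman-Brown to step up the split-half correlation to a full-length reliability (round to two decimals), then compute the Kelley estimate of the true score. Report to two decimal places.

36.31

Spearman-Brown: ρ = 2r/(1 + r) = 2(0.74)/(1 + 0.74) = 1.480/1.74 = 0.8506 → 0.85
T̂ = 0.85(37) + 0.15(32.4) = 31.45 + 4.860 = 36.310 → 36.31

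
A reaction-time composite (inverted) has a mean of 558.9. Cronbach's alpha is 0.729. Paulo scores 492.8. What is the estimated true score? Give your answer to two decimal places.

Kelley's formula gives T̂ = 0.729·492.8 + 0.271·558.9 = 359.2512 + 151.4619 = 510.713.

510.71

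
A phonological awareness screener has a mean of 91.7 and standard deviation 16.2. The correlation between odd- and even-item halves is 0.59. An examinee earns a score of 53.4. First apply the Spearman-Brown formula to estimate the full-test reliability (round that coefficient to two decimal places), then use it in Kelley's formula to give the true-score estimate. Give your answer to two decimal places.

Spearman-Brown: ρ = 2r/(1 + r) = 2(0.59)/(1 + 0.59) = 1.180/1.59 = 0.7421 → 0.74
T̂ = ρX + (1 − ρ)μ
  = 0.74 × 53.4 + 0.26 × 91.7
  = 39.516 + 23.842
  = 63.358
  ≈ 63.36

63.36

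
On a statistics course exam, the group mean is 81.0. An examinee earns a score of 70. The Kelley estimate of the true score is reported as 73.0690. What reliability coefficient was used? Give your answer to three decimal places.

T̂ = ρX + (1 − ρ)μ  ⇒  T̂ − μ = ρ(X − μ)
ρ = (T̂ − μ)/(X − μ) = (73.0690 − 81.0) / (70 − 81.0) = -7.9310 / -11.0 = 0.72100

0.721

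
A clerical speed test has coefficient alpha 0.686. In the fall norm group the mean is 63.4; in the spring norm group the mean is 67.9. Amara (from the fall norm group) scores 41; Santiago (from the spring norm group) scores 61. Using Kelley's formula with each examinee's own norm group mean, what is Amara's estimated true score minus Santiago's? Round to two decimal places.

T̂_Amara = 0.686(41) + 0.314(63.4) = 48.0336
T̂_Santiago = 0.686(61) + 0.314(67.9) = 63.1666
Difference = 48.0336 − 63.1666 = -15.1330

-15.13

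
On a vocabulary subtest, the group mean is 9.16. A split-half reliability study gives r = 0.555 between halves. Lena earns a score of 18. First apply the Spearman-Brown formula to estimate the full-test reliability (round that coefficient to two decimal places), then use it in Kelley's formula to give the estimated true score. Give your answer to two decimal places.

Spearman-Brown: ρ = 2r/(1 + r) = 2(0.555)/(1 + 0.555) = 1.1100/1.555 = 0.7138 → 0.71
T̂ = 0.71(18) + 0.29(9.16) = 12.78 + 2.6564 = 15.436 → 15.44

15.44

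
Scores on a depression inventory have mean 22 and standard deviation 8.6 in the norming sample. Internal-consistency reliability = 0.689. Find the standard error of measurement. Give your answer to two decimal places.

4.80

SEM = SD · √(1 − ρ) = 8.6 × √0.311 = 8.6 × 0.5577 = 4.796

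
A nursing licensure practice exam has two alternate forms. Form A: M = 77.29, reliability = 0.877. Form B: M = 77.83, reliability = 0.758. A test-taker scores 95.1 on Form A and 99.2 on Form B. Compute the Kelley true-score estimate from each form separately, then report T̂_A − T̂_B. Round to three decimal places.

T̂_A = 0.877(95.1) + 0.123(77.29) = 92.90937
T̂_B = 0.758(99.2) + 0.242(77.83) = 94.02846
T̂_A − T̂_B = -1.11909

-1.119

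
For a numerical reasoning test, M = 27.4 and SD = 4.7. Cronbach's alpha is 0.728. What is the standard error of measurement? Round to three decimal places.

2.451

SEM = SD · √(1 − ρ) = 4.7 × √0.272 = 4.7 × 0.5215 = 2.4512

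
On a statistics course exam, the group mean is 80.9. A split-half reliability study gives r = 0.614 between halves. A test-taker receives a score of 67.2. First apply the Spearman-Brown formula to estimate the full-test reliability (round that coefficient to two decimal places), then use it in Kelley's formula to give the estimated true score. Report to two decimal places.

Spearman-Brown: ρ = 2r/(1 + r) = 2(0.614)/(1 + 0.614) = 1.2280/1.614 = 0.7608 → 0.76
T̂ = ρX + (1 − ρ)μ
  = 0.76 × 67.2 + 0.24 × 80.9
  = 51.072 + 19.416
  = 70.488
  ≈ 70.49

70.49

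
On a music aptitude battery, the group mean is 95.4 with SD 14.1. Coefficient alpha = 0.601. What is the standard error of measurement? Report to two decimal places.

8.91

SEM = SD · √(1 − ρ) = 14.1 × √0.399 = 14.1 × 0.6317 = 8.906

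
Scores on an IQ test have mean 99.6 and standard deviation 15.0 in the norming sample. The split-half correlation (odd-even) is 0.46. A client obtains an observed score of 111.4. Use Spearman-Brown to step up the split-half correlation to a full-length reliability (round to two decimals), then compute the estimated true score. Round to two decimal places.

107.03

Spearman-Brown: ρ = 2r/(1 + r) = 2(0.46)/(1 + 0.46) = 0.920/1.46 = 0.6301 → 0.63
T̂ = ρX + (1 − ρ)μ
  = 0.63 × 111.4 + 0.37 × 99.6
  = 70.182 + 36.852
  = 107.034
  ≈ 107.03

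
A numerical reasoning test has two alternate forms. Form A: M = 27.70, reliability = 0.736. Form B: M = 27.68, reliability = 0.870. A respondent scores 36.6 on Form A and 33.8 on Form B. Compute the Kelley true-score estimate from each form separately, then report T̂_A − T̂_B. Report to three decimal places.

T̂_A = 0.736(36.6) + 0.264(27.70) = 34.25040
T̂_B = 0.870(33.8) + 0.130(27.68) = 33.00440
T̂_A − T̂_B = 1.24600

1.246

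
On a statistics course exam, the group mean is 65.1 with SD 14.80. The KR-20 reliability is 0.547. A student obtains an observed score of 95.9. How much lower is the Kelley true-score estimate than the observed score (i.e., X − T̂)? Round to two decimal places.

13.95

T̂ = 0.547(95.9) + 0.453(65.1) = 52.4573 + 29.4903 = 81.9476 → 81.948
X − T̂ = 95.9 − 81.948 = 13.952 → 13.95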